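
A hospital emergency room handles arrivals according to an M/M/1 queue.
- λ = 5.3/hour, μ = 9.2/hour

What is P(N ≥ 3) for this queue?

ρ = λ/μ = 5.3/9.2 = 0.5761
P(N ≥ n) = ρⁿ
P(N ≥ 3) = 0.5761^3
P(N ≥ 3) = 0.1912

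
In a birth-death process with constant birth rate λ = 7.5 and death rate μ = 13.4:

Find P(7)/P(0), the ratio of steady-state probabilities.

For constant rates: P(n)/P(0) = (λ/μ)^n
P(7)/P(0) = (7.5/13.4)^7 = 0.5597^7 = 0.01721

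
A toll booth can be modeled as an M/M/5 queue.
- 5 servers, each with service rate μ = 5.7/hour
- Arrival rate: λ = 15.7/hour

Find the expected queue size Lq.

Traffic intensity: ρ = λ/(cμ) = 15.7/(5×5.7) = 0.5509
Since ρ = 0.5509 < 1, system is stable.
Offered load a = λ/μ = cρ = 15.7/5.7 = 2.7544
P₀ = [ Σₙ₌₀^4 aⁿ/n! + a^5/(5!(1-ρ)) ]⁻¹
Σ = a^0/0! + a^1/1! + a^2/2! + a^3/3! + a^4/4! = 1.0000 + 2.7544 + 3.7933 + 3.4828 + 2.3982 = 13.4287
a^5/(5!(1-ρ)) = 158.5346/(120 × 0.44912) = 2.9416
P₀ = 1/(13.4287 + 2.9416) = 0.06109
Lq = P₀·a^5·ρ / (5!(1-ρ)²) = 0.06109 × 158.5346 × 0.5509 / (120 × 0.2017) = 0.2204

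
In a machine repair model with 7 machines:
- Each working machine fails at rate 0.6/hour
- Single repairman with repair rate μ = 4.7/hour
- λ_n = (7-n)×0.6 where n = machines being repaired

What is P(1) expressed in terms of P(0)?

P(1)/P(0) = ∏_{i=0}^{1-1} λ_i/μ_{i+1}
= (7-0)×0.6/4.7
= 0.8936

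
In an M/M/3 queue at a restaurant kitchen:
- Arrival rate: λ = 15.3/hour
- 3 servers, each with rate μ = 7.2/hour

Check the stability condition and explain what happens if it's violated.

Stability requires ρ = λ/(cμ) < 1
ρ = 15.3/(3 × 7.2) = 15.3/21.60 = 0.7083
Since 0.7083 < 1, the system is STABLE.
The servers are busy 70.83% of the time.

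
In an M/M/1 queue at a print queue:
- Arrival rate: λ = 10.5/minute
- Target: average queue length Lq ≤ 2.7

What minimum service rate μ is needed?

For M/M/1: Lq = λ²/(μ(μ-λ))
Need Lq ≤ 2.7, i.e. μ(μ-λ) ≥ λ²/2.7
μ² - 10.5μ - 110.25/2.7 ≥ 0  →  μ² - 10.5μ - 40.83333 ≥ 0
Quadratic formula (positive root): μ = [λ + √(λ² + 4×40.83333)]/2
Discriminant: 110.25 + 4×40.83333 = 273.5833, √273.5833 = 16.5404
μ ≥ (10.5 + 16.5404)/2 = 13.5202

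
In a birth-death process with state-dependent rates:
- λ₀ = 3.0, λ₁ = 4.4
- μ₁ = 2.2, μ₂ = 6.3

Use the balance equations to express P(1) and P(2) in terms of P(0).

Balance equations:
State 0: λ₀P₀ = μ₁P₁ → P₁ = (λ₀/μ₁)P₀ = (3.0/2.2)P₀ = 1.3636P₀
State 1: P₂ = (λ₀λ₁)/(μ₁μ₂)P₀ = (3.0×4.4)/(2.2×6.3)P₀ = 0.9524P₀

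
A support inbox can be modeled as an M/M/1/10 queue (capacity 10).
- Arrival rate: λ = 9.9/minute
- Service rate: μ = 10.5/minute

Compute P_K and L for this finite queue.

ρ = λ/μ = 9.9/10.5 = 0.94286
P₀ = (1-ρ)/(1-ρ^(K+1)) = (1-0.94286)/(1-0.94286^11) = 0.05714/0.4765 = 0.1199
P_K = P₀×ρ^K = 0.11992 × 0.94286^10 = 0.11992 × 0.55523 = 0.06658
Blocking probability P_10 = 0.06658 (6.66%)
L = ρ[1 - (K+1)ρ^K + Kρ^(K+1)] / [(1-ρ)(1-ρ^(K+1))]
L = 0.94286 × (1 - 11×0.5552290 + 10×0.5235032) / ((1 - 0.94286) × (1 - 0.5235032)) = 4.4157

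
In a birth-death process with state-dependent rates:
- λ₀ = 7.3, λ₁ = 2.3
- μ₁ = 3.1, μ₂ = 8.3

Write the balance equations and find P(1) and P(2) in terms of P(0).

Balance equations:
State 0: λ₀P₀ = μ₁P₁ → P₁ = (λ₀/μ₁)P₀ = (7.3/3.1)P₀ = 2.3548P₀
State 1: P₂ = (λ₀λ₁)/(μ₁μ₂)P₀ = (7.3×2.3)/(3.1×8.3)P₀ = 0.6525P₀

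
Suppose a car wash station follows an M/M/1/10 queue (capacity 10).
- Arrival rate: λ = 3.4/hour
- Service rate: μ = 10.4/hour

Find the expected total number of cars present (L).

ρ = λ/μ = 3.4/10.4 = 0.326923
P₀ = (1-ρ)/(1-ρ^(K+1)) = (1-0.326923)/(1-0.326923^11) = 0.6731/1.0000 = 0.6731
P_K = P₀×ρ^K = 0.67308 × 0.326923^10 = 0.67308 × 0.000013946 = 0.000009387
L = ρ[1 - (K+1)ρ^K + Kρ^(K+1)] / [(1-ρ)(1-ρ^(K+1))]
L = 0.326923 × (1 - 11×0.00001395 + 10×0.000004559) / ((1 - 0.326923) × (1 - 0.000004559)) = 0.4857 cars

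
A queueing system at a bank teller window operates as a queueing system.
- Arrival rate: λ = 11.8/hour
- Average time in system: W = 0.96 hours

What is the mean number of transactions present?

Little's Law: L = λW
L = 11.8 × 0.96 = 11.3280 transactions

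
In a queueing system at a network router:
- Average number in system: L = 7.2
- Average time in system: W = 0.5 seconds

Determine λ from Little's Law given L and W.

Little's Law: L = λW, so λ = L/W
λ = 7.2/0.5 = 14.4000 packets/second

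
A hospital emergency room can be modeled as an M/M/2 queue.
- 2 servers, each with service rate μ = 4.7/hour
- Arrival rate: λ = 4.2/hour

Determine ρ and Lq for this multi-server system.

Traffic intensity: ρ = λ/(cμ) = 4.2/(2×4.7) = 0.4468
Since ρ = 0.4468 < 1, system is stable.
Offered load a = λ/μ = cρ = 4.2/4.7 = 0.8936
P₀ = [ Σₙ₌₀^1 aⁿ/n! + a^2/(2!(1-ρ)) ]⁻¹
Σ = a^0/0! + a^1/1! = 1.0000 + 0.8936 = 1.8936
a^2/(2!(1-ρ)) = 0.7986/(2 × 0.5532) = 0.7218
P₀ = 1/(1.8936 + 0.7218) = 0.3824
Lq = P₀·a^2·ρ / (2!(1-ρ)²) = 0.38235 × 0.79855 × 0.44681 / (2 × 0.30602) = 0.2229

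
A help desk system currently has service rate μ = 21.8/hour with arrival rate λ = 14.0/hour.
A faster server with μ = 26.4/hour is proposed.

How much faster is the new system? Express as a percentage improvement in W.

System 1: ρ₁ = 14.0/21.8 = 0.6422, W₁ = 1/(21.8-14.0) = 0.12821
System 2: ρ₂ = 14.0/26.4 = 0.5303, W₂ = 1/(26.4-14.0) = 0.080645
Improvement: (W₁-W₂)/W₁ = (0.12821-0.080645)/0.12821 = 37.10%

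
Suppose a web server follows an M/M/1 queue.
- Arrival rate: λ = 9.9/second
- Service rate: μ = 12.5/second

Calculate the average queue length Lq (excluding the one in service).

ρ = λ/μ = 9.9/12.5 = 0.7920
For M/M/1: Lq = λ²/(μ(μ-λ))
Lq = 98.01/(12.5 × 2.60)
Lq = 3.0157 requests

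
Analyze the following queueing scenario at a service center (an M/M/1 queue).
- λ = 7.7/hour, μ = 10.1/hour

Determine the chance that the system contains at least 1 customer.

ρ = λ/μ = 7.7/10.1 = 0.7624
P(N ≥ n) = ρⁿ
P(N ≥ 1) = 0.7624^1
P(N ≥ 1) = 0.7624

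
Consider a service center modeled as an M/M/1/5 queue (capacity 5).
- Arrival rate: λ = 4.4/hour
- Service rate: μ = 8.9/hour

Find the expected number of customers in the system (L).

ρ = λ/μ = 4.4/8.9 = 0.49438
P₀ = (1-ρ)/(1-ρ^(K+1)) = (1-0.49438)/(1-0.49438^6) = 0.5056/0.9854 = 0.5131
P_K = P₀×ρ^K = 0.5131 × 0.49438^5 = 0.5131 × 0.02953 = 0.01515
L = ρ[1 - (K+1)ρ^K + Kρ^(K+1)] / [(1-ρ)(1-ρ^(K+1))]
L = 0.49438 × (1 - 6×0.02953 + 5×0.01460) / ((1 - 0.49438) × (1 - 0.01460)) = 0.8889 customers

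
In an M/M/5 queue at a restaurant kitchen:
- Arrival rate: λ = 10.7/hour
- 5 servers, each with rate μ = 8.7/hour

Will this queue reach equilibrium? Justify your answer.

Stability requires ρ = λ/(cμ) < 1
ρ = 10.7/(5 × 8.7) = 10.7/43.50 = 0.2460
Since 0.2460 < 1, the system is STABLE.
The servers are busy 24.60% of the time.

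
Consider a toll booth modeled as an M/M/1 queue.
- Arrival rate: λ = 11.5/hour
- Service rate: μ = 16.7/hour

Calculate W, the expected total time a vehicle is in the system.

First, compute utilization: ρ = λ/μ = 11.5/16.7 = 0.6886
For M/M/1: W = 1/(μ-λ)
W = 1/(16.7-11.5) = 1/5.20
W = 0.1923 hours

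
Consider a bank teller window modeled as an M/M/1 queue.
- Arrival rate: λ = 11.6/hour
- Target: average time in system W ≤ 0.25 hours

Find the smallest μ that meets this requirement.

For M/M/1: W = 1/(μ-λ)
Need W ≤ 0.25, so 1/(μ-λ) ≤ 0.25
μ - λ ≥ 1/0.25 = 4.0000
μ ≥ 11.6 + 4.0000 = 15.6000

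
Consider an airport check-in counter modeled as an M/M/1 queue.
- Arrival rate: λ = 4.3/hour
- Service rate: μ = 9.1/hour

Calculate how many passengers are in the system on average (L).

ρ = λ/μ = 4.3/9.1 = 0.4725
For M/M/1: L = λ/(μ-λ)
L = 4.3/(9.1-4.3) = 4.3/4.80
L = 0.8958 passengers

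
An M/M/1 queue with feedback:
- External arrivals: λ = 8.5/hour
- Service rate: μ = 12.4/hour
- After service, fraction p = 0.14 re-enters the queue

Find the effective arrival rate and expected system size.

Effective arrival rate: λ_eff = λ/(1-p) = 8.5/(1-0.14) = 8.5/0.86 = 9.88372
ρ = λ_eff/μ = 9.88372/12.4 = 0.797074
L = ρ/(1-ρ) = 0.797074/(1-0.797074) = 3.9279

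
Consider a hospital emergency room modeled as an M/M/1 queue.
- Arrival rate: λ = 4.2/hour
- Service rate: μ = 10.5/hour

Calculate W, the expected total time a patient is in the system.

First, compute utilization: ρ = λ/μ = 4.2/10.5 = 0.4000
For M/M/1: W = 1/(μ-λ)
W = 1/(10.5-4.2) = 1/6.30
W = 0.1587 hours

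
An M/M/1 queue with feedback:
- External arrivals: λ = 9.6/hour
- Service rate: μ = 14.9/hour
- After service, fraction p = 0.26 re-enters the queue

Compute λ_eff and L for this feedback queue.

Effective arrival rate: λ_eff = λ/(1-p) = 9.6/(1-0.26) = 9.6/0.74 = 12.97297
ρ = λ_eff/μ = 12.97297/14.9 = 0.870669
L = ρ/(1-ρ) = 0.870669/(1-0.870669) = 6.7321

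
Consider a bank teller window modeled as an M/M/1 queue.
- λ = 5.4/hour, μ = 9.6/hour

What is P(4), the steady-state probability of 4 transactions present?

ρ = λ/μ = 5.4/9.6 = 0.5625
P(n) = (1-ρ)ρⁿ
P(4) = (1-0.5625) × 0.5625^4
P(4) = 0.43750 × 0.10011
P(4) = 0.04380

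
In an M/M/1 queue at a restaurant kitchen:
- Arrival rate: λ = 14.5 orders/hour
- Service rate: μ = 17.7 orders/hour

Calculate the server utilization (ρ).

Server utilization: ρ = λ/μ
ρ = 14.5/17.7 = 0.8192
The server is busy 81.92% of the time.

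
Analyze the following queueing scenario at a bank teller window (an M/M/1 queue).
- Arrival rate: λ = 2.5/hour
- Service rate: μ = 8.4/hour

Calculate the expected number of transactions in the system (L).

ρ = λ/μ = 2.5/8.4 = 0.2976
For M/M/1: L = λ/(μ-λ)
L = 2.5/(8.4-2.5) = 2.5/5.90
L = 0.4237 transactions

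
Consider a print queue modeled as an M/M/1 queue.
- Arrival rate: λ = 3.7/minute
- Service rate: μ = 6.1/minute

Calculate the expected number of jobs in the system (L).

ρ = λ/μ = 3.7/6.1 = 0.6066
For M/M/1: L = λ/(μ-λ)
L = 3.7/(6.1-3.7) = 3.7/2.40
L = 1.5417 jobs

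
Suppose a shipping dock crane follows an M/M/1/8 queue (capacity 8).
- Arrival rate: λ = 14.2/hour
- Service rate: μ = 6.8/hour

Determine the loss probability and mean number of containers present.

ρ = λ/μ = 14.2/6.8 = 2.0882
P₀ = (1-ρ)/(1-ρ^(K+1)) = (1-2.0882)/(1-2.0882^9) = -1.0882/-754.0033 = 0.001443
P_K = P₀×ρ^K = 0.0014432 × 2.0882^8 = 0.0014432 × 361.5570 = 0.5218
Blocking probability P_8 = 0.5218 (52.18%)
L = ρ[1 - (K+1)ρ^K + Kρ^(K+1)] / [(1-ρ)(1-ρ^(K+1))]
L = 2.0882 × (1 - 9×361.5570 + 8×755.0033) / ((1 - 2.0882) × (1 - 755.0033)) = 7.0930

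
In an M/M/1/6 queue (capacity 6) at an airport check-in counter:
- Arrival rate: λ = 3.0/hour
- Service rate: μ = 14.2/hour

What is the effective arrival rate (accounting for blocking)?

ρ = λ/μ = 3.0/14.2 = 0.21127
P₀ = (1-ρ)/(1-ρ^(K+1)) = (1-0.21127)/(1-0.21127^7) = 0.7887/1.0000 = 0.7887
P_K = P₀×ρ^K = 0.7887 × 0.21127^6 = 0.7887 × 0.00008893 = 0.00007014
λ_eff = λ(1-P_K) = 3.0 × (1 - 0.00007014) = 3.0 × 0.99993 = 2.9998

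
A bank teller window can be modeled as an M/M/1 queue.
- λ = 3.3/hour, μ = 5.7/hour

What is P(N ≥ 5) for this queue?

ρ = λ/μ = 3.3/5.7 = 0.57895
P(N ≥ n) = ρⁿ
P(N ≥ 5) = 0.57895^5
P(N ≥ 5) = 0.06504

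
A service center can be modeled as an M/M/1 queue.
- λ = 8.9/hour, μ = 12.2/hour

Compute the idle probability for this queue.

ρ = λ/μ = 8.9/12.2 = 0.7295
P(0) = 1 - ρ = 1 - 0.7295 = 0.2705
The server is idle 27.05% of the time.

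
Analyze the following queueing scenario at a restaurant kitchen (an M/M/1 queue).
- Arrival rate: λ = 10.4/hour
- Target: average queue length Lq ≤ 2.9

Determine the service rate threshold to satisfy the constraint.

For M/M/1: Lq = λ²/(μ(μ-λ))
Need Lq ≤ 2.9, i.e. μ(μ-λ) ≥ λ²/2.9
μ² - 10.4μ - 108.16/2.9 ≥ 0  →  μ² - 10.4μ - 37.29655 ≥ 0
Quadratic formula (positive root): μ = [λ + √(λ² + 4×37.29655)]/2
Discriminant: 108.16 + 4×37.29655 = 257.3462, √257.3462 = 16.0420
μ ≥ (10.4 + 16.0420)/2 = 13.2210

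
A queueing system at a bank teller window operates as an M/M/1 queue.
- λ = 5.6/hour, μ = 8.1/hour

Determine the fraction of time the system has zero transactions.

ρ = λ/μ = 5.6/8.1 = 0.6914
P(0) = 1 - ρ = 1 - 0.6914 = 0.3086
The server is idle 30.86% of the time.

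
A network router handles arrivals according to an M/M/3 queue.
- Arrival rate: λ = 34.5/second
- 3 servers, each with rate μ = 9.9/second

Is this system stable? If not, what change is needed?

Stability requires ρ = λ/(cμ) < 1
ρ = 34.5/(3 × 9.9) = 34.5/29.70 = 1.1616
Since 1.1616 ≥ 1, the system is UNSTABLE.
Need c > λ/μ = 34.5/9.9 = 3.48.
Minimum servers needed: c = 4.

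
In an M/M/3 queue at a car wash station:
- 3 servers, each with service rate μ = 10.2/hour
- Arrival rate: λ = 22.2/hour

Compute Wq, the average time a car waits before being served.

Traffic intensity: ρ = λ/(cμ) = 22.2/(3×10.2) = 0.7255
Since ρ = 0.7255 < 1, system is stable.
Offered load a = λ/μ = cρ = 22.2/10.2 = 2.1765
P₀ = [ Σₙ₌₀^2 aⁿ/n! + a^3/(3!(1-ρ)) ]⁻¹
Σ = a^0/0! + a^1/1! + a^2/2! = 1.0000 + 2.1765 + 2.3685 = 5.5450
a^3/(3!(1-ρ)) = 10.3100/(6 × 0.27451) = 6.2596
P₀ = 1/(5.5450 + 6.2596) = 0.08471
Lq = P₀·a^3·ρ / (3!(1-ρ)²) = 0.084713 × 10.3100 × 0.72549 / (6 × 0.075356) = 1.4014
Wq = Lq/λ = 1.4014/22.2 = 0.06313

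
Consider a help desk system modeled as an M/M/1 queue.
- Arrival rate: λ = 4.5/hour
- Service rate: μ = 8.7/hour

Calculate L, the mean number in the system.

ρ = λ/μ = 4.5/8.7 = 0.5172
For M/M/1: L = λ/(μ-λ)
L = 4.5/(8.7-4.5) = 4.5/4.20
L = 1.0714 tickets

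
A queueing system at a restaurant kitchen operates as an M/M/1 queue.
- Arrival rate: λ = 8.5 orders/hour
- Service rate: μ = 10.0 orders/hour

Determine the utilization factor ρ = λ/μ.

Server utilization: ρ = λ/μ
ρ = 8.5/10.0 = 0.8500
The server is busy 85.00% of the time.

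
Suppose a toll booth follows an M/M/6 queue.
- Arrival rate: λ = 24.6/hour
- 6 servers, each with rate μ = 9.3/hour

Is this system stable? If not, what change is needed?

Stability requires ρ = λ/(cμ) < 1
ρ = 24.6/(6 × 9.3) = 24.6/55.80 = 0.4409
Since 0.4409 < 1, the system is STABLE.
The servers are busy 44.09% of the time.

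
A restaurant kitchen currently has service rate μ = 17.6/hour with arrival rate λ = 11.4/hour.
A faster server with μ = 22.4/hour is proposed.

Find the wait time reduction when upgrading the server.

System 1: ρ₁ = 11.4/17.6 = 0.6477, W₁ = 1/(17.6-11.4) = 0.1613
System 2: ρ₂ = 11.4/22.4 = 0.5089, W₂ = 1/(22.4-11.4) = 0.09091
Improvement: (W₁-W₂)/W₁ = (0.1613-0.09091)/0.1613 = 43.64%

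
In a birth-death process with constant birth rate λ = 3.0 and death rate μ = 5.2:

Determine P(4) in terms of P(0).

For constant rates: P(n)/P(0) = (λ/μ)^n
P(4)/P(0) = (3.0/5.2)^4 = 0.5769^4 = 0.1108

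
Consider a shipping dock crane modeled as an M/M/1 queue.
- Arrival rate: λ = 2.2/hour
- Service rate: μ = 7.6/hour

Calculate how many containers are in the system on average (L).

ρ = λ/μ = 2.2/7.6 = 0.2895
For M/M/1: L = λ/(μ-λ)
L = 2.2/(7.6-2.2) = 2.2/5.40
L = 0.4074 containers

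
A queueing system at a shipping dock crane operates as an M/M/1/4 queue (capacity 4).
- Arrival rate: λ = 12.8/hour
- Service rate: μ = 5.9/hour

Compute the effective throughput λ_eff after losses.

ρ = λ/μ = 12.8/5.9 = 2.1695
P₀ = (1-ρ)/(1-ρ^(K+1)) = (1-2.1695)/(1-2.1695^5) = -1.1695/-47.0616 = 0.02485
P_K = P₀×ρ^K = 0.02485 × 2.1695^4 = 0.02485 × 22.1533 = 0.5505
λ_eff = λ(1-P_K) = 12.8 × (1 - 0.550517) = 12.8 × 0.449483 = 5.7534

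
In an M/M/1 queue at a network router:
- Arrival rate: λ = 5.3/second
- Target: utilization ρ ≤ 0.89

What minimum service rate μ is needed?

ρ = λ/μ, so μ = λ/ρ
μ ≥ 5.3/0.89 = 5.9551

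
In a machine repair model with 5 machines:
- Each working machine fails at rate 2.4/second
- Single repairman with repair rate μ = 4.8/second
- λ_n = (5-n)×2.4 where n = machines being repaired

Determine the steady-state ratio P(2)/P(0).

P(2)/P(0) = ∏_{i=0}^{2-1} λ_i/μ_{i+1}
= (5-0)×2.4/4.8 × (5-1)×2.4/4.8
= 5.0000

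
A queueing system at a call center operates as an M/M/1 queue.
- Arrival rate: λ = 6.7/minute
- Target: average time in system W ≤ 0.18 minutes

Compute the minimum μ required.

For M/M/1: W = 1/(μ-λ)
Need W ≤ 0.18, so 1/(μ-λ) ≤ 0.18
μ - λ ≥ 1/0.18 = 5.5556
μ ≥ 6.7 + 5.5556 = 12.2556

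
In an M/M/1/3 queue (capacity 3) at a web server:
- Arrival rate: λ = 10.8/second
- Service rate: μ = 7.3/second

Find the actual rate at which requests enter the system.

ρ = λ/μ = 10.8/7.3 = 1.4795
P₀ = (1-ρ)/(1-ρ^(K+1)) = (1-1.4795)/(1-1.4795^4) = -0.4795/-3.7914 = 0.1265
P_K = P₀×ρ^K = 0.12647 × 1.4795^3 = 0.12647 × 3.2385 = 0.4096
λ_eff = λ(1-P_K) = 10.8 × (1 - 0.409565) = 10.8 × 0.590435 = 6.3767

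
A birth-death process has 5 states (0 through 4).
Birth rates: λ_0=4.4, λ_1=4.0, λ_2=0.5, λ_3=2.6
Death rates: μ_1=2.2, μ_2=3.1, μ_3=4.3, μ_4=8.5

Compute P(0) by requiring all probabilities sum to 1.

Ratios P(n)/P(0) = (λ₀···λₙ₋₁)/(μ₁···μₙ):
P(1)/P(0) = (4.4)/(2.2) = 2.0000
P(2)/P(0) = (4.4×4.0)/(2.2×3.1) = 2.5806
P(3)/P(0) = (4.4×4.0×0.5)/(2.2×3.1×4.3) = 0.3001
P(4)/P(0) = (4.4×4.0×0.5×2.6)/(2.2×3.1×4.3×8.5) = 0.09179

Normalization: ∑ P(n) = 1
P(0) × (1.0000 + 2.0000 + 2.5806 + 0.3001 + 0.09179) = 1
P(0) × 5.9725 = 1
P(0) = 1/5.9725 = 0.1674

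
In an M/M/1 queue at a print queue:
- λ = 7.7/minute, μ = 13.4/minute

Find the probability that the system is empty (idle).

ρ = λ/μ = 7.7/13.4 = 0.5746
P(0) = 1 - ρ = 1 - 0.5746 = 0.4254
The server is idle 42.54% of the time.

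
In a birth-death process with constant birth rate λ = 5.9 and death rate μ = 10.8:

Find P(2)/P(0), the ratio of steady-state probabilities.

For constant rates: P(n)/P(0) = (λ/μ)^n
P(2)/P(0) = (5.9/10.8)^2 = 0.5463^2 = 0.2984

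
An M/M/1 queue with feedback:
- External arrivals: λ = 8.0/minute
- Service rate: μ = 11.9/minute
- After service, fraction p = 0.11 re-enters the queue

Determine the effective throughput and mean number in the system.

Effective arrival rate: λ_eff = λ/(1-p) = 8.0/(1-0.11) = 8.0/0.89 = 8.9888
ρ = λ_eff/μ = 8.9888/11.9 = 0.75536
L = ρ/(1-ρ) = 0.75536/(1-0.75536) = 3.0876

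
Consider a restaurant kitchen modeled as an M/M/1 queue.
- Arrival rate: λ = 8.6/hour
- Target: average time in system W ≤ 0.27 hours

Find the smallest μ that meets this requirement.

For M/M/1: W = 1/(μ-λ)
Need W ≤ 0.27, so 1/(μ-λ) ≤ 0.27
μ - λ ≥ 1/0.27 = 3.7037
μ ≥ 8.6 + 3.7037 = 12.3037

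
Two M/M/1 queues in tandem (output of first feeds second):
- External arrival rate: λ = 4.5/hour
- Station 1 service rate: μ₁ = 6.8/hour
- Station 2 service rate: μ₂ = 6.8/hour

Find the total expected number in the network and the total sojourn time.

By Jackson's theorem, each station behaves as independent M/M/1.
Station 1: ρ₁ = 4.5/6.8 = 0.6618, L₁ = ρ₁/(1-ρ₁) = λ/(μ₁-λ) = 4.5/2.30 = 1.9565
Station 2: ρ₂ = 4.5/6.8 = 0.6618, L₂ = ρ₂/(1-ρ₂) = λ/(μ₂-λ) = 4.5/2.30 = 1.9565
Total: L = L₁ + L₂ = 1.9565 + 1.9565 = 3.9130
W = L/λ = 3.9130/4.5 = 0.8696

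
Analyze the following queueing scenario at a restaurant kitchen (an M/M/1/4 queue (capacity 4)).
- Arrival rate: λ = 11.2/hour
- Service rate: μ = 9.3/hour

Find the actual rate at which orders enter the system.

ρ = λ/μ = 11.2/9.3 = 1.2043
P₀ = (1-ρ)/(1-ρ^(K+1)) = (1-1.2043)/(1-1.2043^5) = -0.204300/-1.53322 = 0.1332
P_K = P₀×ρ^K = 0.13325 × 1.2043^4 = 0.13325 × 2.1035 = 0.2803
λ_eff = λ(1-P_K) = 11.2 × (1 - 0.28029) = 11.2 × 0.71971 = 8.0608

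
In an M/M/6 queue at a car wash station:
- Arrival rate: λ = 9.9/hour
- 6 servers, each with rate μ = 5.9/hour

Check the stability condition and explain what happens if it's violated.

Stability requires ρ = λ/(cμ) < 1
ρ = 9.9/(6 × 5.9) = 9.9/35.40 = 0.2797
Since 0.2797 < 1, the system is STABLE.
The servers are busy 27.97% of the time.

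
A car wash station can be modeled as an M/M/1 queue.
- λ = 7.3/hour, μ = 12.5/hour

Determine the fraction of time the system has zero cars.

ρ = λ/μ = 7.3/12.5 = 0.5840
P(0) = 1 - ρ = 1 - 0.5840 = 0.4160
The server is idle 41.60% of the time.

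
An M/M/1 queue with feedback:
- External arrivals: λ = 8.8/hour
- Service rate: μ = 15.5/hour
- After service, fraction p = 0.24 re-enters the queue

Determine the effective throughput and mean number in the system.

Effective arrival rate: λ_eff = λ/(1-p) = 8.8/(1-0.24) = 8.8/0.76 = 11.5789
ρ = λ_eff/μ = 11.5789/15.5 = 0.74703
L = ρ/(1-ρ) = 0.74703/(1-0.74703) = 2.9530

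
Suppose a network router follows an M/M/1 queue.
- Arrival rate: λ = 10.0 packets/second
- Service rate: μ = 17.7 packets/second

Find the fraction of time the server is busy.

Server utilization: ρ = λ/μ
ρ = 10.0/17.7 = 0.5650
The server is busy 56.50% of the time.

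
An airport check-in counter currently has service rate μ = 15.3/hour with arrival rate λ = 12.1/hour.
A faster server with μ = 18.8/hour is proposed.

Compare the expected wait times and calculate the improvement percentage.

System 1: ρ₁ = 12.1/15.3 = 0.7908, W₁ = 1/(15.3-12.1) = 0.31250
System 2: ρ₂ = 12.1/18.8 = 0.6436, W₂ = 1/(18.8-12.1) = 0.14925
Improvement: (W₁-W₂)/W₁ = (0.31250-0.14925)/0.31250 = 52.24%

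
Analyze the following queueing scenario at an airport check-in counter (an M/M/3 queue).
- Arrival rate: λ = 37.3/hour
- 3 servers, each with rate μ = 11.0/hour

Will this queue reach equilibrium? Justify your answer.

Stability requires ρ = λ/(cμ) < 1
ρ = 37.3/(3 × 11.0) = 37.3/33.00 = 1.1303
Since 1.1303 ≥ 1, the system is UNSTABLE.
Need c > λ/μ = 37.3/11.0 = 3.39.
Minimum servers needed: c = 4.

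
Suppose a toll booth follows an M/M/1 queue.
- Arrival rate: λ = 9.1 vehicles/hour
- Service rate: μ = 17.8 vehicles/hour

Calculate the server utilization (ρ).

Server utilization: ρ = λ/μ
ρ = 9.1/17.8 = 0.5112
The server is busy 51.12% of the time.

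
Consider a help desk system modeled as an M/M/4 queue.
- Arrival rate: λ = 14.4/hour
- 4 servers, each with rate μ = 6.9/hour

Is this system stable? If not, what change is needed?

Stability requires ρ = λ/(cμ) < 1
ρ = 14.4/(4 × 6.9) = 14.4/27.60 = 0.5217
Since 0.5217 < 1, the system is STABLE.
The servers are busy 52.17% of the time.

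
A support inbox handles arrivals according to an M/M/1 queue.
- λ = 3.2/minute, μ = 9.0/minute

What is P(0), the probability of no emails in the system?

ρ = λ/μ = 3.2/9.0 = 0.3556
P(0) = 1 - ρ = 1 - 0.3556 = 0.6444
The server is idle 64.44% of the time.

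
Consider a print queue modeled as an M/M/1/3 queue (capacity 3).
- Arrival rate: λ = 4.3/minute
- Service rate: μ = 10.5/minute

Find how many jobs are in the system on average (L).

ρ = λ/μ = 4.3/10.5 = 0.40952
P₀ = (1-ρ)/(1-ρ^(K+1)) = (1-0.40952)/(1-0.40952^4) = 0.5905/0.9719 = 0.6076
P_K = P₀×ρ^K = 0.6076 × 0.40952^3 = 0.6076 × 0.06868 = 0.04173
L = ρ[1 - (K+1)ρ^K + Kρ^(K+1)] / [(1-ρ)(1-ρ^(K+1))]
L = 0.40952 × (1 - 4×0.06868 + 3×0.02813) / ((1 - 0.40952) × (1 - 0.02813)) = 0.5778 jobs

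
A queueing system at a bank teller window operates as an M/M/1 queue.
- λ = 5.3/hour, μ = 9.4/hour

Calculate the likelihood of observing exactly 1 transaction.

ρ = λ/μ = 5.3/9.4 = 0.5638
P(n) = (1-ρ)ρⁿ
P(1) = (1-0.5638) × 0.5638^1
P(1) = 0.4362 × 0.5638
P(1) = 0.2459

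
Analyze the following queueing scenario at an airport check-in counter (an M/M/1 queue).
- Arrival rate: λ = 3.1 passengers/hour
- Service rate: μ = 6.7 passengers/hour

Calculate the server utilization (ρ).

Server utilization: ρ = λ/μ
ρ = 3.1/6.7 = 0.4627
The server is busy 46.27% of the time.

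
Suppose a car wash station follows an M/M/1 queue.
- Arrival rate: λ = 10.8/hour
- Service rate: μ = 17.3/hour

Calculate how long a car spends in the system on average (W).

First, compute utilization: ρ = λ/μ = 10.8/17.3 = 0.6243
For M/M/1: W = 1/(μ-λ)
W = 1/(17.3-10.8) = 1/6.50
W = 0.1538 hours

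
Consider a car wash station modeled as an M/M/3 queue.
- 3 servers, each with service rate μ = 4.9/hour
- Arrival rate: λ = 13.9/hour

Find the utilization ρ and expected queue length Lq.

Traffic intensity: ρ = λ/(cμ) = 13.9/(3×4.9) = 0.9456
Since ρ = 0.9456 < 1, system is stable.
Offered load a = λ/μ = cρ = 13.9/4.9 = 2.8367
P₀ = [ Σₙ₌₀^2 aⁿ/n! + a^3/(3!(1-ρ)) ]⁻¹
Σ = a^0/0! + a^1/1! + a^2/2! = 1.00000 + 2.83673 + 4.02353 = 7.8603
a^3/(3!(1-ρ)) = 22.8274/(6 × 0.0544218) = 69.9089
P₀ = 1/(7.8603 + 69.9089) = 0.01286
Lq = P₀·a^3·ρ / (3!(1-ρ)²) = 0.0128586 × 22.8274 × 0.945578 / (6 × 0.00296173) = 15.6189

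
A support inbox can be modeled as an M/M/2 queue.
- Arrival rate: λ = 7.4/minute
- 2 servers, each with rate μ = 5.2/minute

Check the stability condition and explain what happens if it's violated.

Stability requires ρ = λ/(cμ) < 1
ρ = 7.4/(2 × 5.2) = 7.4/10.40 = 0.7115
Since 0.7115 < 1, the system is STABLE.
The servers are busy 71.15% of the time.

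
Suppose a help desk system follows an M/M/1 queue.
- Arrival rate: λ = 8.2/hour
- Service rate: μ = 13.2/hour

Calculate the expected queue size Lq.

ρ = λ/μ = 8.2/13.2 = 0.6212
For M/M/1: Lq = λ²/(μ(μ-λ))
Lq = 67.24/(13.2 × 5.00)
Lq = 1.0188 tickets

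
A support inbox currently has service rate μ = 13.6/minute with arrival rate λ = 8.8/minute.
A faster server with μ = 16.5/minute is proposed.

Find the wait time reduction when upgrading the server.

System 1: ρ₁ = 8.8/13.6 = 0.6471, W₁ = 1/(13.6-8.8) = 0.20833
System 2: ρ₂ = 8.8/16.5 = 0.5333, W₂ = 1/(16.5-8.8) = 0.12987
Improvement: (W₁-W₂)/W₁ = (0.20833-0.12987)/0.20833 = 37.66%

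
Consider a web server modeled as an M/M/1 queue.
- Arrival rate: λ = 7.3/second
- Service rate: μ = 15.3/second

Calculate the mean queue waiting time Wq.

First, compute utilization: ρ = λ/μ = 7.3/15.3 = 0.4771
For M/M/1: Wq = λ/(μ(μ-λ))
Wq = 7.3/(15.3 × (15.3-7.3))
Wq = 7.3/(15.3 × 8.00)
Wq = 0.05964 seconds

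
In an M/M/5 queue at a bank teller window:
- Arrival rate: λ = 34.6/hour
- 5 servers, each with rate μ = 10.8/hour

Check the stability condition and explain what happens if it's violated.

Stability requires ρ = λ/(cμ) < 1
ρ = 34.6/(5 × 10.8) = 34.6/54.00 = 0.6407
Since 0.6407 < 1, the system is STABLE.
The servers are busy 64.07% of the time.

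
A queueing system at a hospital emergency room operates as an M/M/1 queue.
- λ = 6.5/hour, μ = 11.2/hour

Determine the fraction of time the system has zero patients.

ρ = λ/μ = 6.5/11.2 = 0.5804
P(0) = 1 - ρ = 1 - 0.5804 = 0.4196
The server is idle 41.96% of the time.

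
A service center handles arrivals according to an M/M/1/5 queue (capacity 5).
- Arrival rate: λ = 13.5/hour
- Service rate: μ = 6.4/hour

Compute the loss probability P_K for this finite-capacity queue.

ρ = λ/μ = 13.5/6.4 = 2.1094
P₀ = (1-ρ)/(1-ρ^(K+1)) = (1-2.1094)/(1-2.1094^6) = -1.1094/-87.0955 = 0.01274
P_K = P₀×ρ^K = 0.012738 × 2.1094^5 = 0.012738 × 41.7633 = 0.5320
Blocking probability = 53.20%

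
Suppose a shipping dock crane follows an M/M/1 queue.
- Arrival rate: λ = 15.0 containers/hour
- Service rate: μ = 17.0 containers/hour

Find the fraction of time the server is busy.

Server utilization: ρ = λ/μ
ρ = 15.0/17.0 = 0.8824
The server is busy 88.24% of the time.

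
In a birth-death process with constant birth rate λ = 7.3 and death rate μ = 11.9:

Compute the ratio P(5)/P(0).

For constant rates: P(n)/P(0) = (λ/μ)^n
P(5)/P(0) = (7.3/11.9)^5 = 0.613445^5 = 0.08687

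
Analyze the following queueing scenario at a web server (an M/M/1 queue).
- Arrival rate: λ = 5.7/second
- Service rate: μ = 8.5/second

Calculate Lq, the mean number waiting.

ρ = λ/μ = 5.7/8.5 = 0.6706
For M/M/1: Lq = λ²/(μ(μ-λ))
Lq = 32.49/(8.5 × 2.80)
Lq = 1.3651 requests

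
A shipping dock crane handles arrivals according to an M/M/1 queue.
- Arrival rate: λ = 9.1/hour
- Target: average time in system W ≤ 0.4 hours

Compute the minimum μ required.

For M/M/1: W = 1/(μ-λ)
Need W ≤ 0.4, so 1/(μ-λ) ≤ 0.4
μ - λ ≥ 1/0.4 = 2.5000
μ ≥ 9.1 + 2.5000 = 11.6000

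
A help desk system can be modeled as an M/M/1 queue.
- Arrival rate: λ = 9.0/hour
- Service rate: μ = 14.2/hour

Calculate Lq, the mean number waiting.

ρ = λ/μ = 9.0/14.2 = 0.6338
For M/M/1: Lq = λ²/(μ(μ-λ))
Lq = 81.00/(14.2 × 5.20)
Lq = 1.0970 tickets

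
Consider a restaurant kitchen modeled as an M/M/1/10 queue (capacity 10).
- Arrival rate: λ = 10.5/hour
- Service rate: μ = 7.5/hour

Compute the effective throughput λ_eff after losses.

ρ = λ/μ = 10.5/7.5 = 1.4000
P₀ = (1-ρ)/(1-ρ^(K+1)) = (1-1.4000)/(1-1.4000^11) = -0.4000/-39.4957 = 0.01013
P_K = P₀×ρ^K = 0.0101277 × 1.4000^10 = 0.0101277 × 28.9255 = 0.2929
λ_eff = λ(1-P_K) = 10.5 × (1 - 0.29295) = 10.5 × 0.70705 = 7.4240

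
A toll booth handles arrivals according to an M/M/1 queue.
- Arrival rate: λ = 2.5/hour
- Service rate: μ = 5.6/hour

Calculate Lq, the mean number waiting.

ρ = λ/μ = 2.5/5.6 = 0.4464
For M/M/1: Lq = λ²/(μ(μ-λ))
Lq = 6.25/(5.6 × 3.10)
Lq = 0.3600 vehicles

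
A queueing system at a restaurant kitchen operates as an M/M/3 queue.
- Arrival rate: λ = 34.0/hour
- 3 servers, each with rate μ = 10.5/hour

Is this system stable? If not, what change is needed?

Stability requires ρ = λ/(cμ) < 1
ρ = 34.0/(3 × 10.5) = 34.0/31.50 = 1.0794
Since 1.0794 ≥ 1, the system is UNSTABLE.
Need c > λ/μ = 34.0/10.5 = 3.24.
Minimum servers needed: c = 4.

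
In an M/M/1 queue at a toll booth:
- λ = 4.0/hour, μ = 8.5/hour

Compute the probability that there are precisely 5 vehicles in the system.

ρ = λ/μ = 4.0/8.5 = 0.4706
P(n) = (1-ρ)ρⁿ
P(5) = (1-0.4706) × 0.4706^5
P(5) = 0.5294 × 0.02308
P(5) = 0.01222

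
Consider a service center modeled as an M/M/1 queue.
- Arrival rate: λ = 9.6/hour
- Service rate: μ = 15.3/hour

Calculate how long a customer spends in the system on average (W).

First, compute utilization: ρ = λ/μ = 9.6/15.3 = 0.6275
For M/M/1: W = 1/(μ-λ)
W = 1/(15.3-9.6) = 1/5.70
W = 0.1754 hours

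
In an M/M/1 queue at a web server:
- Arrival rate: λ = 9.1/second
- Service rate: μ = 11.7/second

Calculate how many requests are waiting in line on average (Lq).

ρ = λ/μ = 9.1/11.7 = 0.7778
For M/M/1: Lq = λ²/(μ(μ-λ))
Lq = 82.81/(11.7 × 2.60)
Lq = 2.7222 requests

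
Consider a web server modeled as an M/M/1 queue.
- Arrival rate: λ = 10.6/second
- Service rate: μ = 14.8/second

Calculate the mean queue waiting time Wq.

First, compute utilization: ρ = λ/μ = 10.6/14.8 = 0.7162
For M/M/1: Wq = λ/(μ(μ-λ))
Wq = 10.6/(14.8 × (14.8-10.6))
Wq = 10.6/(14.8 × 4.20)
Wq = 0.1705 seconds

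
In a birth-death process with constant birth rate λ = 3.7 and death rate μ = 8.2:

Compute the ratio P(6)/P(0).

For constant rates: P(n)/P(0) = (λ/μ)^n
P(6)/P(0) = (3.7/8.2)^6 = 0.45122^6 = 0.008440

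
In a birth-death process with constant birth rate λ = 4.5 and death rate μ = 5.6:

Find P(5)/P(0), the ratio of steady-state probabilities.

For constant rates: P(n)/P(0) = (λ/μ)^n
P(5)/P(0) = (4.5/5.6)^5 = 0.8036^5 = 0.3351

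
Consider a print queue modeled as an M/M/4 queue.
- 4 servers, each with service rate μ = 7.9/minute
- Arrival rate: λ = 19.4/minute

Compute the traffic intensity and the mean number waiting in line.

Traffic intensity: ρ = λ/(cμ) = 19.4/(4×7.9) = 0.6139
Since ρ = 0.6139 < 1, system is stable.
Offered load a = λ/μ = cρ = 19.4/7.9 = 2.4557
P₀ = [ Σₙ₌₀^3 aⁿ/n! + a^4/(4!(1-ρ)) ]⁻¹
Σ = a^0/0! + a^1/1! + a^2/2! + a^3/3! = 1.0000 + 2.4557 + 3.0152 + 2.4682 = 8.9391
a^4/(4!(1-ρ)) = 36.3663/(24 × 0.386076) = 3.9248
P₀ = 1/(8.9391 + 3.9248) = 0.07774
Lq = P₀·a^4·ρ / (4!(1-ρ)²) = 0.077737 × 36.3663 × 0.61392 / (24 × 0.14905) = 0.4852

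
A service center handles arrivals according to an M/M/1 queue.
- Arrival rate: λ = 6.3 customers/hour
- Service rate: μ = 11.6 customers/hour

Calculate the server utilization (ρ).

Server utilization: ρ = λ/μ
ρ = 6.3/11.6 = 0.5431
The server is busy 54.31% of the time.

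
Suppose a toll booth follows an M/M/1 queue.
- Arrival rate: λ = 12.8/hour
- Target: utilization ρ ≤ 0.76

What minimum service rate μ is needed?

ρ = λ/μ, so μ = λ/ρ
μ ≥ 12.8/0.76 = 16.8421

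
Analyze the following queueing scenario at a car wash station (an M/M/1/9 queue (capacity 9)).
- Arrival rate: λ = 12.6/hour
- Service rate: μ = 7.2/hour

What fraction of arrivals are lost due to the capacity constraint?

ρ = λ/μ = 12.6/7.2 = 1.7500
P₀ = (1-ρ)/(1-ρ^(K+1)) = (1-1.7500)/(1-1.7500^10) = -0.7500/-268.3894 = 0.002794
P_K = P₀×ρ^K = 0.0027944 × 1.7500^9 = 0.0027944 × 153.9368 = 0.4302
Blocking probability = 43.02%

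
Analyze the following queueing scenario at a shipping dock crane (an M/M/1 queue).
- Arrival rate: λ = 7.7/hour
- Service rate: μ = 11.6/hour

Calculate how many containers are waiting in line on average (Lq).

ρ = λ/μ = 7.7/11.6 = 0.6638
For M/M/1: Lq = λ²/(μ(μ-λ))
Lq = 59.29/(11.6 × 3.90)
Lq = 1.3106 containers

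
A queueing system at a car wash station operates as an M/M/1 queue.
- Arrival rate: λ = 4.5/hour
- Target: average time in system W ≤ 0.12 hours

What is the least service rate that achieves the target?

For M/M/1: W = 1/(μ-λ)
Need W ≤ 0.12, so 1/(μ-λ) ≤ 0.12
μ - λ ≥ 1/0.12 = 8.3333
μ ≥ 4.5 + 8.3333 = 12.8333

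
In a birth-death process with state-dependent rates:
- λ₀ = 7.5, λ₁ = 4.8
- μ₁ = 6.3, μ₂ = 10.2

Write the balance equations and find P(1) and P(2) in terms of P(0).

Balance equations:
State 0: λ₀P₀ = μ₁P₁ → P₁ = (λ₀/μ₁)P₀ = (7.5/6.3)P₀ = 1.1905P₀
State 1: P₂ = (λ₀λ₁)/(μ₁μ₂)P₀ = (7.5×4.8)/(6.3×10.2)P₀ = 0.5602P₀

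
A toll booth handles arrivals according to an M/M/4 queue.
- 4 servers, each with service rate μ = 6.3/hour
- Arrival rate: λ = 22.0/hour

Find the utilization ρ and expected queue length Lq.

Traffic intensity: ρ = λ/(cμ) = 22.0/(4×6.3) = 0.8730
Since ρ = 0.8730 < 1, system is stable.
Offered load a = λ/μ = cρ = 22.0/6.3 = 3.4921
P₀ = [ Σₙ₌₀^3 aⁿ/n! + a^4/(4!(1-ρ)) ]⁻¹
Σ = a^0/0! + a^1/1! + a^2/2! + a^3/3! = 1.00000 + 3.49206 + 6.09725 + 7.09733 = 17.6866
a^4/(4!(1-ρ)) = 148.7060/(24 × 0.126984) = 48.7942
P₀ = 1/(17.6866 + 48.7942) = 0.01504
Lq = P₀·a^4·ρ / (4!(1-ρ)²) = 0.015042 × 148.7060 × 0.87302 / (24 × 0.016125) = 5.0460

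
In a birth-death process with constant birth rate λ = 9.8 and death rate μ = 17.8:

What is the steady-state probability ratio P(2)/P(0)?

For constant rates: P(n)/P(0) = (λ/μ)^n
P(2)/P(0) = (9.8/17.8)^2 = 0.55056^2 = 0.3031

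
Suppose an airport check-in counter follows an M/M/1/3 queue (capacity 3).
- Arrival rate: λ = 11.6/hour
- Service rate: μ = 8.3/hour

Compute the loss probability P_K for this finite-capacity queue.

ρ = λ/μ = 11.6/8.3 = 1.3976
P₀ = (1-ρ)/(1-ρ^(K+1)) = (1-1.3976)/(1-1.3976^4) = -0.3976/-2.8153 = 0.1412
P_K = P₀×ρ^K = 0.1412 × 1.3976^3 = 0.1412 × 2.7299 = 0.3855
Blocking probability = 38.55%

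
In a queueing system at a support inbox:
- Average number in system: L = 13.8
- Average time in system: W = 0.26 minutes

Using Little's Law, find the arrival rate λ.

Little's Law: L = λW, so λ = L/W
λ = 13.8/0.26 = 53.0769 emails/minute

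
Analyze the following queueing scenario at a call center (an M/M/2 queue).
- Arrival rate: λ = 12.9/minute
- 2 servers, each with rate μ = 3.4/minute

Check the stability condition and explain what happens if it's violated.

Stability requires ρ = λ/(cμ) < 1
ρ = 12.9/(2 × 3.4) = 12.9/6.80 = 1.8971
Since 1.8971 ≥ 1, the system is UNSTABLE.
Need c > λ/μ = 12.9/3.4 = 3.79.
Minimum servers needed: c = 4.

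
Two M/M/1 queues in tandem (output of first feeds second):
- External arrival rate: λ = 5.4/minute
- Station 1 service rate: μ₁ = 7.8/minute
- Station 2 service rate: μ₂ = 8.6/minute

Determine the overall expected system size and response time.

By Jackson's theorem, each station behaves as independent M/M/1.
Station 1: ρ₁ = 5.4/7.8 = 0.6923, L₁ = ρ₁/(1-ρ₁) = λ/(μ₁-λ) = 5.4/2.40 = 2.2500
Station 2: ρ₂ = 5.4/8.6 = 0.6279, L₂ = ρ₂/(1-ρ₂) = λ/(μ₂-λ) = 5.4/3.20 = 1.6875
Total: L = L₁ + L₂ = 2.2500 + 1.6875 = 3.9375
W = L/λ = 3.9375/5.4 = 0.7292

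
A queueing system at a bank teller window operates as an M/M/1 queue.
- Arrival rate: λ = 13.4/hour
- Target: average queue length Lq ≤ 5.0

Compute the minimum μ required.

For M/M/1: Lq = λ²/(μ(μ-λ))
Need Lq ≤ 5.0, i.e. μ(μ-λ) ≥ λ²/5.0
μ² - 13.4μ - 179.56/5.0 ≥ 0  →  μ² - 13.4μ - 35.9120 ≥ 0
Quadratic formula (positive root): μ = [λ + √(λ² + 4×35.9120)]/2
Discriminant: 179.56 + 4×35.9120 = 323.2080, √323.2080 = 17.9780
μ ≥ (13.4 + 17.9780)/2 = 15.6890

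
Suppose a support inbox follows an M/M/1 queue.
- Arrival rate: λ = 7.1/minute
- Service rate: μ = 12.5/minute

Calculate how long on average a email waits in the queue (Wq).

First, compute utilization: ρ = λ/μ = 7.1/12.5 = 0.5680
For M/M/1: Wq = λ/(μ(μ-λ))
Wq = 7.1/(12.5 × (12.5-7.1))
Wq = 7.1/(12.5 × 5.40)
Wq = 0.1052 minutes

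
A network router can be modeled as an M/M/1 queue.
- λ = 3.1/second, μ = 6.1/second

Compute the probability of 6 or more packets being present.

ρ = λ/μ = 3.1/6.1 = 0.5082
P(N ≥ n) = ρⁿ
P(N ≥ 6) = 0.5082^6
P(N ≥ 6) = 0.01723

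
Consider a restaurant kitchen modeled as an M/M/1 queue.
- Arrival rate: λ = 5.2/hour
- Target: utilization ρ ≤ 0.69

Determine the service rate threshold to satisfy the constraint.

ρ = λ/μ, so μ = λ/ρ
μ ≥ 5.2/0.69 = 7.5362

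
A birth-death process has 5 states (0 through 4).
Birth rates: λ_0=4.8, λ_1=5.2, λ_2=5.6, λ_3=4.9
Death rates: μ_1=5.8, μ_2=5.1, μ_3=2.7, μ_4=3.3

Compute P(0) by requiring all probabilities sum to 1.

Ratios P(n)/P(0) = (λ₀···λₙ₋₁)/(μ₁···μₙ):
P(1)/P(0) = (4.8)/(5.8) = 0.8276
P(2)/P(0) = (4.8×5.2)/(5.8×5.1) = 0.8438
P(3)/P(0) = (4.8×5.2×5.6)/(5.8×5.1×2.7) = 1.7501
P(4)/P(0) = (4.8×5.2×5.6×4.9)/(5.8×5.1×2.7×3.3) = 2.5987

Normalization: ∑ P(n) = 1
P(0) × (1.0000 + 0.8276 + 0.8438 + 1.7501 + 2.5987) = 1
P(0) × 7.0202 = 1
P(0) = 1/7.0202 = 0.1424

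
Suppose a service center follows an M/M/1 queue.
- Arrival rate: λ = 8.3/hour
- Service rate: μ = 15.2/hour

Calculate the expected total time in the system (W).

First, compute utilization: ρ = λ/μ = 8.3/15.2 = 0.5461
For M/M/1: W = 1/(μ-λ)
W = 1/(15.2-8.3) = 1/6.90
W = 0.1449 hours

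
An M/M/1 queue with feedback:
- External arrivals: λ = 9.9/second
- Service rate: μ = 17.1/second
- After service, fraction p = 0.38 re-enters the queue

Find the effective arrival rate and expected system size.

Effective arrival rate: λ_eff = λ/(1-p) = 9.9/(1-0.38) = 9.9/0.62 = 15.967742
ρ = λ_eff/μ = 15.967742/17.1 = 0.9337861
L = ρ/(1-ρ) = 0.9337861/(1-0.9337861) = 14.1026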